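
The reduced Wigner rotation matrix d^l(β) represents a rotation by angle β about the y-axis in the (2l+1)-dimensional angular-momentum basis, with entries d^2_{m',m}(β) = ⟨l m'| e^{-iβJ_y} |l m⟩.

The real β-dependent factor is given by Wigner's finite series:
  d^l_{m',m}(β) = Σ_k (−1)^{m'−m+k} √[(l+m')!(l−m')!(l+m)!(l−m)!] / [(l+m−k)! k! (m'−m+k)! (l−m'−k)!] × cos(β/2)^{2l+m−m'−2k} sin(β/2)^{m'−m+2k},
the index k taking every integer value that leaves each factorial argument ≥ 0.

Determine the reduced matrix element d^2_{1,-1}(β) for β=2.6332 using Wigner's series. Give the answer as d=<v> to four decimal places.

d=-0.6998

d^2_{1,-1}(β=2.6332) via Wigner's sum:
With c≡cos(β/2)=0.251468 and s≡sin(β/2)=0.967866, N=[6·1·1·6]^{1/2}=6.000000
k∈{0,1} keeps every argument non-negative
  k=0: (−1)^2·6.0000/(2)·0.2515^2·0.9679^2 = +0.177712
  k=1: (−1)^3·6.0000/(6)·0.2515^0·0.9679^4 = -0.877527
d^2_{1,-1}(2.6332) = +0.177712 -0.877527 = -0.699815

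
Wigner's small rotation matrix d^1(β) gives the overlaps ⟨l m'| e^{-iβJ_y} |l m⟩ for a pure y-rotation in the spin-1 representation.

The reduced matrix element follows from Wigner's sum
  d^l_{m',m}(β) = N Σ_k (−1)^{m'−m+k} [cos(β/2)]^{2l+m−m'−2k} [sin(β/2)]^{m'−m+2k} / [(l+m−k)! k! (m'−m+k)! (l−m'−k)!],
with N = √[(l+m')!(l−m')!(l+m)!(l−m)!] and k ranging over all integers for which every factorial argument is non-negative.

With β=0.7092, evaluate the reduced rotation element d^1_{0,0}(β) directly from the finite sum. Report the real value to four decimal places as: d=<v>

d^1_{0,0}(β=0.7092) via Wigner's sum:
With c≡cos(β/2)=0.937785 and s≡sin(β/2)=0.347215, N=[1·1·1·1]^{1/2}=1.000000
k∈{0,1} keeps every argument non-negative
  k=0: (−1)^0·1.0000/(1)·0.9378^2·0.3472^0 = +0.879442
  k=1: (−1)^1·1.0000/(1)·0.9378^0·0.3472^2 = -0.120558
d^1_{0,0}(0.7092) = +0.879442 -0.120558 = +0.758883

d=0.7589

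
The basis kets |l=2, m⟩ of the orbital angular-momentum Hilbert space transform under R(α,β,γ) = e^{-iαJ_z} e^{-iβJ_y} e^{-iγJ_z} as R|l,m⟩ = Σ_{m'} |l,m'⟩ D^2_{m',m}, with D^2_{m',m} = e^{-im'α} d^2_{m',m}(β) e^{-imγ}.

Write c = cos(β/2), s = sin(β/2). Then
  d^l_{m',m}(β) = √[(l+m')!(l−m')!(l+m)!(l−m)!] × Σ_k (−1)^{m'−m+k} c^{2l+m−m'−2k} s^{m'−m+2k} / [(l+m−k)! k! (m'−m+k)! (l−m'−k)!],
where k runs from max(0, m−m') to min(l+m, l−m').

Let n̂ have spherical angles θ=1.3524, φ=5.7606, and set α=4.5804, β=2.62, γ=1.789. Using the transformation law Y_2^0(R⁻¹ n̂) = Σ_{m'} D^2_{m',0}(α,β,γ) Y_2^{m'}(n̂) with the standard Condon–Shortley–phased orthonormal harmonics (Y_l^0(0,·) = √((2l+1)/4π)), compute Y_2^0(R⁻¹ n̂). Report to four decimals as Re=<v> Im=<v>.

Need the full column D^2_{m',0} for m'=−2..2 at α=4.5804, β=2.62, γ=1.789.
cos(β/2)=0.257850, sin(β/2)=0.966185
d^2_{-2,0}: single k=2 term ⇒ +0.152030;  D = -0.146764+0.039668i
d^2_{-1,0}: k∈[1..2] ⇒ +0.040573 -0.569670 = -0.529097;  D = +0.069632+0.524495i
d^2_{0,0}: k∈[0..2] ⇒ +0.004420 -0.248265 +0.871447 = +0.627603;  D = +0.627603+0.000000i
d^2_{1,0}: k∈[0..1] ⇒ -0.040573 +0.569670 = +0.529097;  D = -0.069632+0.524495i
d^2_{2,0}: single k=0 term ⇒ +0.152030;  D = -0.146764-0.039668i
Y_2^{m'}(θ=1.3524,φ=5.7606) and Σ D·Y over m':
  (-0.1468+0.0397i)·(+0.1847+0.3184i)  (+0.0696+0.5245i)·(+0.1416+0.0816i)  (+0.6276+0.0000i)·(-0.2710+0.0000i)  (-0.0696+0.5245i)·(-0.1416+0.0816i)  (-0.1468-0.0397i)·(+0.1847-0.3184i)
Y_2^0(R⁻¹ n̂) = -0.315385+0.000000i

Re=-0.3154 Im=0.0000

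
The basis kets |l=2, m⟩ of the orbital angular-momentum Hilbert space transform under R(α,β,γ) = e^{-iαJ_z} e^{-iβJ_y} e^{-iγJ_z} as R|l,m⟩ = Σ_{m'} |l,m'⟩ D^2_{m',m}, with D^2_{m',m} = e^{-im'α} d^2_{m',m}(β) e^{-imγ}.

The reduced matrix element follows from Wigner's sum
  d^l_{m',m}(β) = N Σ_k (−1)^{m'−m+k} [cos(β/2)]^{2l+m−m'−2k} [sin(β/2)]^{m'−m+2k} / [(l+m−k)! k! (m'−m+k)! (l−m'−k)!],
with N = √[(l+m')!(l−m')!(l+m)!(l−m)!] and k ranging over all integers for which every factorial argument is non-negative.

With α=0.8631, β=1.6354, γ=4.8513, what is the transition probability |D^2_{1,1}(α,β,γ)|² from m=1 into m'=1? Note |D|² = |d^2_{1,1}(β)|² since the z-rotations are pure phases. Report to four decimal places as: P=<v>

First d^2_{1,1}(β=1.6354), then the phase factors e^{-i(1)α} and e^{-i(1)γ}:
Half-angle: c=0.683901, s=0.729575. N=√(6·1·6·1)=6.000000
The bounds max(0,m−m')=0 and min(l+m,l−m')=1 give 2 terms
  k=0: (−1)^0·6.0000/(6)·0.6839^4·0.7296^0 = +0.218763
  k=1: (−1)^1·6.0000/(2)·0.6839^2·0.7296^2 = -0.746874
d^2_{1,1}(1.6354) = +0.218763 -0.746874 = -0.528112
|D^2_{1,1}|² = |d^2_{1,1}(β)|² = (-0.528112)² = 0.278902 (the z-rotation phases have unit modulus)

P=0.2789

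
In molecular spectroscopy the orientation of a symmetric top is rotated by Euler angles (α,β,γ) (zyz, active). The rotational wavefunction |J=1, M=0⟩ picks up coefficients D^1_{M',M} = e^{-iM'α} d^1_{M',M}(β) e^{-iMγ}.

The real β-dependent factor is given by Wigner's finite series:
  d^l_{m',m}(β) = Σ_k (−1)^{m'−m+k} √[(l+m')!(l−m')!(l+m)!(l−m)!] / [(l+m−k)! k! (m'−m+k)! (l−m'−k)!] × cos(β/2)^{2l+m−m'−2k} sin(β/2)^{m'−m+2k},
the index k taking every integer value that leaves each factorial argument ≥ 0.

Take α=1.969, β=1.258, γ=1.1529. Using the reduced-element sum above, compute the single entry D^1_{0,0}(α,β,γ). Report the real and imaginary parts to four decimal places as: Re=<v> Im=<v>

D^1_{0,0}(1.969,1.258,1.1529) = e^{-i·0·1.969}·d^1_{0,0}(1.258)·e^{-i·0·1.1529}. Compute d first:
With c≡cos(β/2)=0.808616 and s≡sin(β/2)=0.588336, N=[1·1·1·1]^{1/2}=1.000000
k: max(0,(0)−(0))=0 … min(1+(0),1−(0))=1
  k=0: (−1)^0·1.0000/(1)·0.8086^2·0.5883^0 = +0.653860
  k=1: (−1)^1·1.0000/(1)·0.8086^0·0.5883^2 = -0.346140
d^1_{0,0}(1.258) = +0.653860 -0.346140 = +0.307720
D = (+1.000000+0.000000i)·(+0.307720)·(+1.000000+0.000000i) = +0.307720+0.000000i

Re=0.3077 Im=0.0000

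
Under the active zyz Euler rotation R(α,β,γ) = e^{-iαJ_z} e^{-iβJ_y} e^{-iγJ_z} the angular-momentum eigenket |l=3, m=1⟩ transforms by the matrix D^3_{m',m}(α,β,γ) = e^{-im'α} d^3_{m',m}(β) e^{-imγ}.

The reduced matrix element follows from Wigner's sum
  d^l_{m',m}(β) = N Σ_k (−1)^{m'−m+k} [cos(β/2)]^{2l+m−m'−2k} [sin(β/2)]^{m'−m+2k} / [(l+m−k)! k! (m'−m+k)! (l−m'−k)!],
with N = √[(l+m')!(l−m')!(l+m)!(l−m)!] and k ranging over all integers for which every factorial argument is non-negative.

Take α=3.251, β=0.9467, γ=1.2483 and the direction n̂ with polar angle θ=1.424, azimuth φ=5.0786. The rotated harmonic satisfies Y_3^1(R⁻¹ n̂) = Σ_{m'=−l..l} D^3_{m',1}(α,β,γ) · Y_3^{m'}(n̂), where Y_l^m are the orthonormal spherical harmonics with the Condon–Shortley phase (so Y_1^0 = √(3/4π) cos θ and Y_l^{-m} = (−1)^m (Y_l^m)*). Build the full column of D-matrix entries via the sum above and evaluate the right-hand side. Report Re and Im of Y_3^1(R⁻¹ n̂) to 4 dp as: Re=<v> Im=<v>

Re=0.2474 Im=0.1668

Need the full column D^3_{m',1} for m'=−3..3 at α=3.251, β=0.9467, γ=1.2483.
cos(β/2)=0.890046, sin(β/2)=0.455870
d^3_{-3,1}: single k=4 term ⇒ +0.132506;  D = -0.080267+0.105428i
d^3_{-2,1}: k∈[3..4] ⇒ +0.422466 -0.055414 = +0.367052;  D = +0.189127-0.314576i
d^3_{-1,1}: k∈[2..4] ⇒ +0.782500 -0.273704 +0.008975 = +0.517771;  D = -0.216739+0.470225i
d^3_{0,1}: k∈[1..3] ⇒ +0.882053 -0.694183 +0.060703 = +0.248573;  D = +0.078782-0.235759i
d^3_{1,1}: k∈[0..2] ⇒ +0.497136 -1.043333 +0.205278 = -0.340919;  D = +0.072098-0.333209i
d^3_{2,1}: k∈[0..1] ⇒ -0.805201 +0.422466 = -0.382734;  D = -0.039611+0.380679i
d^3_{3,1}: single k=0 term ⇒ +0.505101;  D = +0.002892+0.505093i
Y_3^{m'}(θ=1.424,φ=5.0786) and Σ D·Y over m':
  (-0.0803+0.1054i)·(-0.3597-0.1837i)  (+0.1891-0.3146i)·(-0.1088+0.0978i)  (-0.2167+0.4702i)·(-0.1022-0.2666i)  (+0.0788-0.2358i)·(-0.1579+0.0000i)  (+0.0721-0.3332i)·(+0.1022-0.2666i)  (-0.0396+0.3807i)·(-0.1088-0.0978i)  (+0.0029+0.5051i)·(+0.3597-0.1837i)
Y_3^1(R⁻¹ n̂) = +0.247426+0.166813i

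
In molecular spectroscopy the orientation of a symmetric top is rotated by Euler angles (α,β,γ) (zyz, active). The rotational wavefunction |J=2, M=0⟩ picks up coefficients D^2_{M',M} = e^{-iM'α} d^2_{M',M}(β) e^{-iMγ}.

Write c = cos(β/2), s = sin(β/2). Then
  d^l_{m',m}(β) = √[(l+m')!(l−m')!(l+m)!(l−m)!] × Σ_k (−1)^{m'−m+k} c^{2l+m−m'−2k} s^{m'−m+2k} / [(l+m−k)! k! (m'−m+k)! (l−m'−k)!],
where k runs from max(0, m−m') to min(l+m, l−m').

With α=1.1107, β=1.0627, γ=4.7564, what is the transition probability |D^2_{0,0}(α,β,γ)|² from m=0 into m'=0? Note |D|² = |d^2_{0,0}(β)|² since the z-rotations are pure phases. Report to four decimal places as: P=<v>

D^2_{0,0}(1.1107,1.0627,4.7564) = e^{-i·0·1.1107}·d^2_{0,0}(1.0627)·e^{-i·0·4.7564}. Compute d first:
With c≡cos(β/2)=0.862124 and s≡sin(β/2)=0.506698, N=[2·2·2·2]^{1/2}=4.000000
The bounds max(0,m−m')=0 and min(l+m,l−m')=2 give 3 terms
  k=0: (−1)^0·4.0000/(4)·0.8621^4·0.5067^0 = +0.552432
  k=1: (−1)^1·4.0000/(1)·0.8621^2·0.5067^2 = -0.763303
  k=2: (−1)^2·4.0000/(4)·0.8621^0·0.5067^4 = +0.065917
d^2_{0,0}(1.0627) = +0.552432 -0.763303 +0.065917 = -0.144955
|D^2_{0,0}|² = |d^2_{0,0}(β)|² = (-0.144955)² = 0.021012 (the z-rotation phases have unit modulus)

P=0.0210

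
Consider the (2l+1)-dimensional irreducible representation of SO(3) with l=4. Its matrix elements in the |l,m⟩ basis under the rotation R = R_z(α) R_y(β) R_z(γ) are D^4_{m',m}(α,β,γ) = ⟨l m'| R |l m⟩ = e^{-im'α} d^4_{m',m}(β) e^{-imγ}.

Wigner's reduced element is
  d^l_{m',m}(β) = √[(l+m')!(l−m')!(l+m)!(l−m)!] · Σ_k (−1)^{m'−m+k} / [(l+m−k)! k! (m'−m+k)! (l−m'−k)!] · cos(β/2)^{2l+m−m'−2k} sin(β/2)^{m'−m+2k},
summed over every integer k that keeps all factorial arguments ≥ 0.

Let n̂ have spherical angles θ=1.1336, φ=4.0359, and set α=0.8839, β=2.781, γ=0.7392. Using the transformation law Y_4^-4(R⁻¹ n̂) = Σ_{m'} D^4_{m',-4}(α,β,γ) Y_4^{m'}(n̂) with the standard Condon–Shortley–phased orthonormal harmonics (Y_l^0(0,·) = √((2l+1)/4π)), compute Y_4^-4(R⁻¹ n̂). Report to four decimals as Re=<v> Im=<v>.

Need the full column D^4_{m',-4} for m'=−4..4 at α=0.8839, β=2.781, γ=0.7392.
cos(β/2)=0.179321, sin(β/2)=0.983791
d^4_{-4,-4}: single k=0 term ⇒ +0.000001;  D = +0.000001+0.000000i
d^4_{-3,-4}: single k=0 term ⇒ -0.000017;  D = -0.000013+0.000010i
d^4_{-2,-4}: single k=0 term ⇒ +0.000170;  D = +0.000002-0.000170i
d^4_{-1,-4}: single k=0 term ⇒ -0.001321;  D = +0.001011+0.000850i
d^4_{0,-4}: single k=0 term ⇒ +0.008104;  D = -0.007966+0.001489i
d^4_{1,-4}: single k=0 term ⇒ -0.039765;  D = +0.019138-0.034857i
d^4_{2,-4}: single k=0 term ⇒ +0.154262;  D = +0.057476+0.143154i
d^4_{3,-4}: single k=0 term ⇒ -0.452371;  D = -0.431479-0.135887i
d^4_{4,-4}: single k=0 term ⇒ +0.877448;  D = +0.734529-0.479981i
Y_4^{m'}(θ=1.1336,φ=4.0359) and Σ D·Y over m':
  (+0.0000+0.0000i)·(-0.2702+0.1258i)  (-0.0000+0.0000i)·(+0.3533+0.1745i)  (+0.0000-0.0002i)·(-0.0151-0.0683i)  (+0.0010+0.0009i)·(+0.1983-0.2469i)  (-0.0080+0.0015i)·(-0.1326+0.0000i)  (+0.0191-0.0349i)·(-0.1983-0.2469i)  (+0.0575+0.1432i)·(-0.0151+0.0683i)  (-0.4315-0.1359i)·(-0.3533+0.1745i)  (+0.7345-0.4800i)·(-0.2702-0.1258i)
Y_4^-4(R⁻¹ n̂) = -0.104330+0.013723i

Re=-0.1043 Im=0.0137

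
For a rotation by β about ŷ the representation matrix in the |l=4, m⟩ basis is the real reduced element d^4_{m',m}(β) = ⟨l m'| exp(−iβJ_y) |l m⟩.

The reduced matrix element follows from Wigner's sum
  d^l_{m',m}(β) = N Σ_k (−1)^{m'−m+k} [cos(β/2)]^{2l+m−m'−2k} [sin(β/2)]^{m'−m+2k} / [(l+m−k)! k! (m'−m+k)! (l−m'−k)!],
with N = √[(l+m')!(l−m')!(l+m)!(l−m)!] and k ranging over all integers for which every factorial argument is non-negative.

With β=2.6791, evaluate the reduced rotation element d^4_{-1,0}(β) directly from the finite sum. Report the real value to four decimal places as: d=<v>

d^4_{-1,0}(β=2.6791) via Wigner's sum:
Half-angle: c=0.229191, s=0.973382. N=√(6·120·24·24)=643.987578
k: max(0,(0)−(-1))=1 … min(4+(0),4−(-1))=4
  k=1: (−1)^0·643.9876/(144)·0.2292^7·0.9734^1 = +0.000145
  k=2: (−1)^1·643.9876/(24)·0.2292^5·0.9734^3 = -0.015650
  k=3: (−1)^2·643.9876/(24)·0.2292^3·0.9734^5 = +0.282276
  k=4: (−1)^3·643.9876/(144)·0.2292^1·0.9734^7 = -0.848582
d^4_{-1,0}(2.6791) = +0.000145 -0.015650 +0.282276 -0.848582 = -0.581811

d=-0.5818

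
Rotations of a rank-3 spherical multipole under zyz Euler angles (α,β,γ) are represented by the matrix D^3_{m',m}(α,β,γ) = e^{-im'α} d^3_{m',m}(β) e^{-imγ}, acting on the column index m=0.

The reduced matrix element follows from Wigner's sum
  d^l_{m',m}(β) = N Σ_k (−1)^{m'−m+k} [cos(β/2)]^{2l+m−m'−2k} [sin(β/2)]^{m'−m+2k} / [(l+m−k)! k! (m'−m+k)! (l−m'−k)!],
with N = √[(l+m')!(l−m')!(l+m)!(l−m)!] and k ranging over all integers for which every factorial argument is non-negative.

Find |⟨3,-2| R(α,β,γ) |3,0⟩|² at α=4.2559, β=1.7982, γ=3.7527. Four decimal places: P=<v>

D^3_{-2,0}(4.2559,1.7982,3.7527) = e^{-i·-2·4.2559}·d^3_{-2,0}(1.7982)·e^{-i·0·3.7527}. Compute d first:
c=cos(1.7982/2)=0.622315, s=sin(1.7982/2)=0.782767; N=√[1·120·6·6]=65.726707
k: max(0,(0)−(-2))=2 … min(3+(0),3−(-2))=3
  k=2: (−1)^0·65.7267/(12)·0.6223^4·0.7828^2 = +0.503345
  k=3: (−1)^1·65.7267/(12)·0.6223^2·0.7828^4 = -0.796363
d^3_{-2,0}(1.7982) = +0.503345 -0.796363 = -0.293018
|D^3_{-2,0}|² = |d^3_{-2,0}(β)|² = (-0.293018)² = 0.085859 (the z-rotation phases have unit modulus)

P=0.0859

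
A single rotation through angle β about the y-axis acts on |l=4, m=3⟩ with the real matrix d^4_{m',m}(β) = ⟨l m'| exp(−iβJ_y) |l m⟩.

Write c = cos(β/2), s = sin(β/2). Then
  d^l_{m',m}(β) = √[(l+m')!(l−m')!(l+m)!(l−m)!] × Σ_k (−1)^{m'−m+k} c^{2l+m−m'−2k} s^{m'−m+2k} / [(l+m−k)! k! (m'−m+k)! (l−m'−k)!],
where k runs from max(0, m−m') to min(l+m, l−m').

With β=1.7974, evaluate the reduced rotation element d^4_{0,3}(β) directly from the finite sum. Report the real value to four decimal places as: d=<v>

d=-0.3075

d^4_{0,3}(β=1.7974) via Wigner's sum:
With c≡cos(β/2)=0.622628 and s≡sin(β/2)=0.782518, N=[24·24·5040·1]^{1/2}=1703.830978
k: max(0,(3)−(0))=3 … min(4+(3),4−(0))=4
  k=3: (−1)^0·1703.8310/(144)·0.6226^5·0.7825^3 = +0.530505
  k=4: (−1)^1·1703.8310/(144)·0.6226^3·0.7825^5 = -0.837957
d^4_{0,3}(1.7974) = +0.530505 -0.837957 = -0.307451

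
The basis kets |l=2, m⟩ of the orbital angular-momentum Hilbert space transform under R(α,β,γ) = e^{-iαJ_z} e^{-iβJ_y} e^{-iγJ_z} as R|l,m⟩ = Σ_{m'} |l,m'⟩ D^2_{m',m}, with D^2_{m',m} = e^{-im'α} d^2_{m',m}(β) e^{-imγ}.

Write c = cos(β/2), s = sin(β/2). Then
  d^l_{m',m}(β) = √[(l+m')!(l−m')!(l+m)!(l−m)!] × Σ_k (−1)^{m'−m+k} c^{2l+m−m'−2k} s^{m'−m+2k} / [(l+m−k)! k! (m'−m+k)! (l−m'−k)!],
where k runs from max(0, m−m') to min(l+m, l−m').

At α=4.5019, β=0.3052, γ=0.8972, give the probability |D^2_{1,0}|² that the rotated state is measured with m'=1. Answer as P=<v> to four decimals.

First d^2_{1,0}(β=0.3052), then the phase factors e^{-i(1)α} and e^{-i(0)γ}:
Half-angle: c=0.988379, s=0.152008. N=√(6·1·2·2)=4.898979
k: max(0,(0)−(1))=0 … min(2+(0),2−(1))=1
  k=0: (−1)^1·4.8990/(2)·0.9884^3·0.1520^1 = -0.359513
  k=1: (−1)^2·4.8990/(2)·0.9884^1·0.1520^3 = +0.008504
d^2_{1,0}(0.3052) = -0.359513 +0.008504 = -0.351009
|D^2_{1,0}|² = |d^2_{1,0}(β)|² = (-0.351009)² = 0.123207 (the z-rotation phases have unit modulus)

P=0.1232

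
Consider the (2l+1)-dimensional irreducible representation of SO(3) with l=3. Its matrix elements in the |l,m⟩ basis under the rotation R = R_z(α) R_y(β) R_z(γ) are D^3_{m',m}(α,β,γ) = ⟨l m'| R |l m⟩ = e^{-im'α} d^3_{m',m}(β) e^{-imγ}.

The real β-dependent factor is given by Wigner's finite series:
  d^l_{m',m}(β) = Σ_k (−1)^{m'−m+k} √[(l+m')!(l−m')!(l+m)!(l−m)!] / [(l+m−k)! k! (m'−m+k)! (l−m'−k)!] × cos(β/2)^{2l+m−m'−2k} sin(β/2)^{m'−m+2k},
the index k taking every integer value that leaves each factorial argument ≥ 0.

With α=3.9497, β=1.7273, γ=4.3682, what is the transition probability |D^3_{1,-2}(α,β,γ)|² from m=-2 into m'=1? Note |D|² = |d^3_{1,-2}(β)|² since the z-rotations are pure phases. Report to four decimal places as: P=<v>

P=0.0577

First d^3_{1,-2}(β=1.7273), then the phase factors e^{-i(1)α} and e^{-i(-2)γ}:
c=cos(1.7273/2)=0.649667, s=sin(1.7273/2)=0.760219; N=√[24·2·1·120]=75.894664
The bounds max(0,m−m')=0 and min(l+m,l−m')=1 give 2 terms
  k=0: (−1)^3·75.8947/(12)·0.6497^3·0.7602^3 = -0.761936
  k=1: (−1)^4·75.8947/(24)·0.6497^1·0.7602^5 = +0.521656
d^3_{1,-2}(1.7273) = -0.761936 +0.521656 = -0.240280
|D^3_{1,-2}|² = |d^3_{1,-2}(β)|² = (-0.240280)² = 0.057734 (the z-rotation phases have unit modulus)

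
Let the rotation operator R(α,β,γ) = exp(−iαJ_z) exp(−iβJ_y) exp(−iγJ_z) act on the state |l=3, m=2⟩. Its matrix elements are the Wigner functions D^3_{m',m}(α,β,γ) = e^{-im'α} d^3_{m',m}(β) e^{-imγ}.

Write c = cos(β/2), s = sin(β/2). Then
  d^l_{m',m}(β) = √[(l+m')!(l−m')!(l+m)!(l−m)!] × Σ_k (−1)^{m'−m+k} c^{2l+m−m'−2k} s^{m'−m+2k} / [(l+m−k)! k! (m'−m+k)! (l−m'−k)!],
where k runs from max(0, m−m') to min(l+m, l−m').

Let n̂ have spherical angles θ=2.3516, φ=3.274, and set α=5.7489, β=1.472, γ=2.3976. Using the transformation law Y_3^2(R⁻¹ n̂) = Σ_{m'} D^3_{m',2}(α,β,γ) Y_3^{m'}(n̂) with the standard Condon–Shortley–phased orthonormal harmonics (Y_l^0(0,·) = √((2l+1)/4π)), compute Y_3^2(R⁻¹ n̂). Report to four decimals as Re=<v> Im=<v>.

Need the full column D^3_{m',2} for m'=−3..3 at α=5.7489, β=1.472, γ=2.3976.
cos(β/2)=0.741160, sin(β/2)=0.671329
d^3_{-3,2}: single k=5 term ⇒ +0.247550;  D = +0.245919-0.028374i
d^3_{-2,2}: k∈[4..5] ⇒ +0.557872 -0.091540 = +0.466332;  D = +0.425914+0.189902i
d^3_{-1,2}: k∈[3..4] ⇒ +0.779060 -0.319586 = +0.459474;  D = +0.265884+0.374730i
d^3_{0,2}: k∈[2..3] ⇒ +0.744866 -0.611118 = +0.133748;  D = +0.011063+0.133290i
d^3_{1,2}: k∈[1..2] ⇒ +0.474782 -0.779060 = -0.304278;  D = +0.132754-0.273791i
d^3_{2,2}: k∈[0..1] ⇒ +0.165757 -0.679967 = -0.514210;  D = +0.428693-0.283962i
d^3_{3,2}: single k=0 term ⇒ -0.367765;  D = +0.367291-0.018657i
Y_3^{m'}(θ=2.3516,φ=3.274) and Σ D·Y over m':
  (+0.2459-0.0284i)·(-0.1379+0.0579i)  (+0.4259+0.1899i)·(-0.3503+0.0950i)  (+0.2659+0.3747i)·(-0.3361+0.0448i)  (+0.0111+0.1333i)·(+0.1374+0.0000i)  (+0.1328-0.2738i)·(+0.3361+0.0448i)  (+0.4287-0.2840i)·(-0.3503-0.0950i)  (+0.3673-0.0187i)·(+0.1379+0.0579i)
Y_3^2(R⁻¹ n̂) = -0.372685-0.112319i

Re=-0.3727 Im=-0.1123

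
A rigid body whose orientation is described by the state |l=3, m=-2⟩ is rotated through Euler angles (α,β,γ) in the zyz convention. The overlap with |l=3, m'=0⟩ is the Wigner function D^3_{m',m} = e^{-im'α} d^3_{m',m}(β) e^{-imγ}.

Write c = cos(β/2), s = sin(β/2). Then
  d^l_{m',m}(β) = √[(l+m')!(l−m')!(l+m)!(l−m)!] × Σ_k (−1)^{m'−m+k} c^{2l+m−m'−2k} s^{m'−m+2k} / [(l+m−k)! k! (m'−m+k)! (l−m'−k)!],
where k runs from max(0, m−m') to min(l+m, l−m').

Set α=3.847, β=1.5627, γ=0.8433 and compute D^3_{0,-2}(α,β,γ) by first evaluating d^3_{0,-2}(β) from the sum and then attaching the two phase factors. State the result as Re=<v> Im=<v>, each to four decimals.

Split into d^3_{0,-2}(β=1.5627) × two z-phases.
With c≡cos(β/2)=0.709963 and s≡sin(β/2)=0.704239, N=[6·6·1·120]^{1/2}=65.726707
Admissible k: 0..1 (factorial args all ≥0)
  k=0: (−1)^2·65.7267/(12)·0.7100^4·0.7042^2 = +0.690151
  k=1: (−1)^3·65.7267/(12)·0.7100^2·0.7042^4 = -0.679066
d^3_{0,-2}(1.5627) = +0.690151 -0.679066 = +0.011086
Phases: e^{-i·(0)·3.847}=+1.000000+0.000000i, e^{-i·(-2)·0.8433}=-0.115545+0.993302i ⇒ D=-0.001281+0.011011i

Re=-0.0013 Im=0.0110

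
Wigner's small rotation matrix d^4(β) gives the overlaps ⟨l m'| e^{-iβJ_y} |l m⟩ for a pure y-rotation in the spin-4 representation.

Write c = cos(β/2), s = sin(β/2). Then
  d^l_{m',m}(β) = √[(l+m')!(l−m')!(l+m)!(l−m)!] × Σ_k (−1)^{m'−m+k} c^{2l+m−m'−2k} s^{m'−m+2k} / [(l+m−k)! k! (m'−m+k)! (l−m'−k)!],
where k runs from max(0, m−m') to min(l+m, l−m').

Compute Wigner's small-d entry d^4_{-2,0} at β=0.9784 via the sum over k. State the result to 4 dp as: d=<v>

d^4_{-2,0}(β=0.9784) via Wigner's sum:
Half-angle: c=0.882709, s=0.469920. N=√(2·720·24·24)=910.735966
Admissible k: 2..4 (factorial args all ≥0)
  k=2: (−1)^0·910.7360/(96)·0.8827^6·0.4699^2 = +0.991002
  k=3: (−1)^1·910.7360/(36)·0.8827^4·0.4699^4 = -0.748955
  k=4: (−1)^2·910.7360/(96)·0.8827^2·0.4699^6 = +0.079597
d^4_{-2,0}(0.9784) = +0.991002 -0.748955 +0.079597 = +0.321644

d=0.3216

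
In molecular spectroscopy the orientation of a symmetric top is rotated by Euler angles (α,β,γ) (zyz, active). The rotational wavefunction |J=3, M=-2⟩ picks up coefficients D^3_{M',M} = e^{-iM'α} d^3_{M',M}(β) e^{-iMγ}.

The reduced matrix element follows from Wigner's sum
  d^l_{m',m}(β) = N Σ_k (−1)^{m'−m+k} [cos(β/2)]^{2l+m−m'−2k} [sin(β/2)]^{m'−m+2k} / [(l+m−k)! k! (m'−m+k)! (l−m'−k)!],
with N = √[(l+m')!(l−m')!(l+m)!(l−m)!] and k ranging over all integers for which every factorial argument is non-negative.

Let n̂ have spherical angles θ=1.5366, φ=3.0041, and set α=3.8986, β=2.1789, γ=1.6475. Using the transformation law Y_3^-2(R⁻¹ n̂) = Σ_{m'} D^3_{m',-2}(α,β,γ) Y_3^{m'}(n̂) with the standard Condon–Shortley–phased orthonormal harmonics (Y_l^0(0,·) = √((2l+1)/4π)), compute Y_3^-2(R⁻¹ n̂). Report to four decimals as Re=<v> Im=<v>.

Re=0.1826 Im=0.3351

Need the full column D^3_{m',-2} for m'=−3..3 at α=3.8986, β=2.1789, γ=1.6475.
cos(β/2)=0.462973, sin(β/2)=0.886372
d^3_{-3,-2}: single k=1 term ⇒ +0.046182;  D = -0.034806+0.030353i
d^3_{-2,-2}: k∈[0..1] ⇒ +0.009848 -0.180478 = -0.170631;  D = -0.016462+0.169835i
d^3_{-1,-2}: k∈[0..1] ⇒ -0.059620 +0.437064 = +0.377444;  D = +0.231531+0.298090i
d^3_{0,-2}: k∈[0..1] ⇒ +0.197704 -0.724664 = -0.526960;  D = +0.520772+0.080523i
d^3_{1,-2}: k∈[0..1] ⇒ -0.437064 +0.801008 = +0.363943;  D = +0.299634-0.206578i
d^3_{2,-2}: k∈[0..1] ⇒ +0.661525 -0.484950 = +0.176574;  D = -0.036841+0.172688i
d^3_{3,-2}: single k=0 term ⇒ -0.620458;  D = +0.322621+0.529985i
Y_3^{m'}(θ=1.5366,φ=3.0041) and Σ D·Y over m':
  (-0.0348+0.0304i)·(-0.3816-0.1670i)  (-0.0165+0.1698i)·(+0.0336+0.0095i)  (+0.2315+0.2981i)·(+0.3181+0.0440i)  (+0.5208+0.0805i)·(-0.0382+0.0000i)  (+0.2996-0.2066i)·(-0.3181+0.0440i)  (-0.0368+0.1727i)·(+0.0336-0.0095i)  (+0.3226+0.5300i)·(+0.3816-0.1670i)
Y_3^-2(R⁻¹ n̂) = +0.182590+0.335106i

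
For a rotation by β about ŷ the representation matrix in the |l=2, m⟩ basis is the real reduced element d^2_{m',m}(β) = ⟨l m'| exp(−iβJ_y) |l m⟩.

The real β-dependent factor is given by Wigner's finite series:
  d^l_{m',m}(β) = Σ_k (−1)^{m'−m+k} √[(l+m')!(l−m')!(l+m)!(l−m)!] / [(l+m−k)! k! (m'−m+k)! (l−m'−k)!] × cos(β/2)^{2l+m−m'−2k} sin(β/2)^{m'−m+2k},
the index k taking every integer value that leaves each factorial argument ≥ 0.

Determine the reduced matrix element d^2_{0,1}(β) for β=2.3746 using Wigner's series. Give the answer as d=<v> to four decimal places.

d^2_{0,1}(β=2.3746) via Wigner's sum:
Half-angle: c=0.374165, s=0.927362. N=√(2·2·6·1)=4.898979
Admissible k: 1..2 (factorial args all ≥0)
  k=1: (−1)^0·4.8990/(2)·0.3742^3·0.9274^1 = +0.118991
  k=2: (−1)^1·4.8990/(2)·0.3742^1·0.9274^3 = -0.730949
d^2_{0,1}(2.3746) = +0.118991 -0.730949 = -0.611958

d=-0.6120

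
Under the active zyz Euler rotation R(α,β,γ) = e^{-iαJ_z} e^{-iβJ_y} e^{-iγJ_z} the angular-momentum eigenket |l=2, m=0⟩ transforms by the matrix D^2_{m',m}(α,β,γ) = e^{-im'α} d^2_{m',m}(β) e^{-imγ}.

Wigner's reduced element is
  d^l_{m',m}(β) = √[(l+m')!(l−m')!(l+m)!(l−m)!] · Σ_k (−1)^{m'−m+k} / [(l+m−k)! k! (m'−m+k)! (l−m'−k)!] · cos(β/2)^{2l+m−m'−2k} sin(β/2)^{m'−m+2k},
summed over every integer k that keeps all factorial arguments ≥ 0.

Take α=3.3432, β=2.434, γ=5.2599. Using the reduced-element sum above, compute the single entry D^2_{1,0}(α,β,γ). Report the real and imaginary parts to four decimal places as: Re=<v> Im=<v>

First d^2_{1,0}(β=2.434), then the phase factors e^{-i(1)α} and e^{-i(0)γ}:
Half-angle: c=0.346461, s=0.938064. N=√(6·1·2·2)=4.898979
k: max(0,(0)−(1))=0 … min(2+(0),2−(1))=1
  k=0: (−1)^1·4.8990/(2)·0.3465^3·0.9381^1 = -0.095559
  k=1: (−1)^2·4.8990/(2)·0.3465^1·0.9381^3 = +0.700532
d^2_{1,0}(2.434) = -0.095559 +0.700532 = +0.604973
Phases: e^{-i·(1)·3.3432}=-0.979746+0.200244i, e^{-i·(0)·5.2599}=+1.000000+0.000000i ⇒ D=-0.592720+0.121142i

Re=-0.5927 Im=0.1211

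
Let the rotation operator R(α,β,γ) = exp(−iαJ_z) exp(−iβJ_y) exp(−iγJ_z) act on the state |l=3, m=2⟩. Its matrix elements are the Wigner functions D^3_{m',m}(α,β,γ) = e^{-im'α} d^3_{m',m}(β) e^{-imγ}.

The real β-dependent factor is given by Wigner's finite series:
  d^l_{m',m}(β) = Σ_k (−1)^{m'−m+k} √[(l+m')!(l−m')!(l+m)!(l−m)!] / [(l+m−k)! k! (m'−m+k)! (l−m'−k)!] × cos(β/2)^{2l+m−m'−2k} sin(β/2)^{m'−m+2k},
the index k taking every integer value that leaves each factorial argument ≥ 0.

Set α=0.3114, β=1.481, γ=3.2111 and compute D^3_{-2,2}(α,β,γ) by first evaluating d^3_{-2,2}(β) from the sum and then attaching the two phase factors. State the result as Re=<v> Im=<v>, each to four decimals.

Split into d^3_{-2,2}(β=1.481) × two z-phases.
c=cos(1.481/2)=0.738131, s=sin(1.481/2)=0.674657; N=√[1·120·120·1]=120.000000
k∈{4,5} keeps every argument non-negative
  k=4: (−1)^0·120.0000/(24)·0.7381^2·0.6747^4 = +0.564377
  k=5: (−1)^1·120.0000/(120)·0.7381^0·0.6747^6 = -0.094297
d^3_{-2,2}(1.481) = +0.564377 -0.094297 = +0.470080
Attach z-rotation phases: D = e^{-i(-2)(0.3114)}·(+0.470080)·e^{-i(2)(3.2111)} = +0.416134+0.218650i

Re=0.4161 Im=0.2187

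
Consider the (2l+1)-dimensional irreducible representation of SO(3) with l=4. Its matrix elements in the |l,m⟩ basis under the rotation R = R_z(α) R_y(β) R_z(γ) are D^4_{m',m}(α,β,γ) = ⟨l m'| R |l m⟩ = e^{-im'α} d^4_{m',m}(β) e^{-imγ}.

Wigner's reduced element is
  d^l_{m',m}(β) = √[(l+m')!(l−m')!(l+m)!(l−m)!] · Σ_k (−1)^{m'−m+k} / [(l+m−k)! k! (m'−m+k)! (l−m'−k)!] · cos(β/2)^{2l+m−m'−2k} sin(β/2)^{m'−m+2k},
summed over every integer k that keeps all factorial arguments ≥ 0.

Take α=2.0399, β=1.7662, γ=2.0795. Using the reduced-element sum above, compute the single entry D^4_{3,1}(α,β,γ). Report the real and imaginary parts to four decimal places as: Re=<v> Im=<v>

Re=0.1542 Im=0.4288

Split into d^4_{3,1}(β=1.7662) × two z-phases.
c=cos(1.7662/2)=0.634759, s=sin(1.7662/2)=0.772710; N=√[5040·1·120·6]=1904.940944
k∈{0,1} keeps every argument non-negative
  k=0: (−1)^2·1904.9409/(240)·0.6348^6·0.7727^2 = +0.309996
  k=1: (−1)^3·1904.9409/(144)·0.6348^4·0.7727^4 = -0.765633
d^4_{3,1}(1.7662) = +0.309996 -0.765633 = -0.455637
D = (+0.986666+0.162758i)·(-0.455637)·(-0.487045-0.873377i) = +0.154189+0.428755i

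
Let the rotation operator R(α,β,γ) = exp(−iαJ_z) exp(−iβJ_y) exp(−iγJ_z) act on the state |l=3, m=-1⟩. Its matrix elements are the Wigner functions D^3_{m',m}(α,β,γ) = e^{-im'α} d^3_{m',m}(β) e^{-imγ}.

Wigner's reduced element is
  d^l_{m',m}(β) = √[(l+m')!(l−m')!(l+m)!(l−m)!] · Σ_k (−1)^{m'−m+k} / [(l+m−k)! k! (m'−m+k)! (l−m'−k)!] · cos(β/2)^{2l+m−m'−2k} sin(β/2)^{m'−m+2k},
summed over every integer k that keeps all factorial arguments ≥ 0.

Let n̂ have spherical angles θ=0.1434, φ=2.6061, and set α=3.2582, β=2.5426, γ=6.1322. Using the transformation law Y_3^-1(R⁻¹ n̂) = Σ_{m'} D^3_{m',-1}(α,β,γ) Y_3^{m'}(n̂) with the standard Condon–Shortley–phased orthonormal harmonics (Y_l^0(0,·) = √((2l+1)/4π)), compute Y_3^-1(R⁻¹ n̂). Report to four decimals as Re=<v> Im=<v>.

Need the full column D^3_{m',-1} for m'=−3..3 at α=3.2582, β=2.5426, γ=6.1322.
cos(β/2)=0.295039, sin(β/2)=0.955485
d^3_{-3,-1}: single k=2 term ⇒ +0.026792;  D = -0.026264-0.005292i
d^3_{-2,-1}: k∈[1..2] ⇒ +0.006755 -0.141690 = -0.134935;  D = -0.134479-0.011083i
d^3_{-1,-1}: k∈[0..2] ⇒ +0.000660 -0.055342 +0.435317 = +0.380635;  D = -0.380410+0.013083i
d^3_{0,-1}: k∈[0..2] ⇒ -0.007400 +0.232821 -0.813935 = -0.588514;  D = -0.581819+0.088520i
d^3_{1,-1}: k∈[0..2] ⇒ +0.041507 -0.580423 +0.760928 = +0.222012;  D = -0.214111+0.058702i
d^3_{2,-1}: k∈[0..1] ⇒ -0.141690 +0.743018 = +0.601328;  D = +0.557490-0.225388i
d^3_{3,-1}: single k=0 term ⇒ +0.280996;  D = -0.246488+0.134916i
Y_3^{m'}(θ=0.1434,φ=2.6061) and Σ D·Y over m':
  (-0.0263-0.0053i)·(+0.0000-0.0012i)  (-0.1345-0.0111i)·(+0.0099+0.0181i)  (-0.3804+0.0131i)·(-0.1548-0.0919i)  (-0.5818+0.0885i)·(+0.7010+0.0000i)  (-0.2141+0.0587i)·(+0.1548-0.0919i)  (+0.5575-0.2254i)·(+0.0099-0.0181i)  (-0.2465+0.1349i)·(-0.0000-0.0012i)
Y_3^-1(R⁻¹ n̂) = -0.375030+0.109165i

Re=-0.3750 Im=0.1092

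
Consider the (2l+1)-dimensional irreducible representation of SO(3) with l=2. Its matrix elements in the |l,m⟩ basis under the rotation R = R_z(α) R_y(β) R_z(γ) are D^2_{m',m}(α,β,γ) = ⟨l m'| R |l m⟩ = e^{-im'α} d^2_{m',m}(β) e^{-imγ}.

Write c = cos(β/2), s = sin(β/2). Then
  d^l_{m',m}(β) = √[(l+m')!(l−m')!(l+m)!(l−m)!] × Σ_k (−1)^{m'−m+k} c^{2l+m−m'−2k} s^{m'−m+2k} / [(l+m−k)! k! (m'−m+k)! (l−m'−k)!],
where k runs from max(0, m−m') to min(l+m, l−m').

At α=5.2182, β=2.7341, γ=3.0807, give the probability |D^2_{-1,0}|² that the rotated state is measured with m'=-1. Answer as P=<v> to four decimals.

Split into d^2_{-1,0}(β=2.7341) × two z-phases.
c=cos(2.7341/2)=0.202340, s=sin(2.7341/2)=0.979315; N=√[1·6·2·2]=4.898979
k∈{1,2} keeps every argument non-negative
  k=1: (−1)^0·4.8990/(2)·0.2023^3·0.9793^1 = +0.019872
  k=2: (−1)^1·4.8990/(2)·0.2023^1·0.9793^3 = -0.465505
d^2_{-1,0}(2.7341) = +0.019872 -0.465505 = -0.445633
|D^2_{-1,0}|² = |d^2_{-1,0}(β)|² = (-0.445633)² = 0.198589 (the z-rotation phases have unit modulus)

P=0.1986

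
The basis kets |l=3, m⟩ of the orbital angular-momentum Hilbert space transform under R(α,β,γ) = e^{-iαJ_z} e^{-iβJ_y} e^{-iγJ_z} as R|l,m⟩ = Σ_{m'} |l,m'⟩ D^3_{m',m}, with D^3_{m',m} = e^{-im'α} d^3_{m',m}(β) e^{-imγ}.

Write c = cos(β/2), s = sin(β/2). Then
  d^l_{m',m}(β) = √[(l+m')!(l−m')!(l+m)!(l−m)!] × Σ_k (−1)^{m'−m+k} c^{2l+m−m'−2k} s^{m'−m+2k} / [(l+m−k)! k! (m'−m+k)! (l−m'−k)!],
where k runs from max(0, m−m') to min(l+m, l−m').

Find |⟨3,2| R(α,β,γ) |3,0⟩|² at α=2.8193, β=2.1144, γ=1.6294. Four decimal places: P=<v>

P=0.2691

D^3_{2,0}(2.8193,2.1144,1.6294) = e^{-i·2·2.8193}·d^3_{2,0}(2.1144)·e^{-i·0·1.6294}. Compute d first:
Half-angle: c=0.491313, s=0.870983. N=√(120·1·6·6)=65.726707
The bounds max(0,m−m')=0 and min(l+m,l−m')=1 give 2 terms
  k=0: (−1)^2·65.7267/(12)·0.4913^4·0.8710^2 = +0.242110
  k=1: (−1)^3·65.7267/(12)·0.4913^2·0.8710^4 = -0.760879
d^3_{2,0}(2.1144) = +0.242110 -0.760879 = -0.518770
|D^3_{2,0}|² = |d^3_{2,0}(β)|² = (-0.518770)² = 0.269122 (the z-rotation phases have unit modulus)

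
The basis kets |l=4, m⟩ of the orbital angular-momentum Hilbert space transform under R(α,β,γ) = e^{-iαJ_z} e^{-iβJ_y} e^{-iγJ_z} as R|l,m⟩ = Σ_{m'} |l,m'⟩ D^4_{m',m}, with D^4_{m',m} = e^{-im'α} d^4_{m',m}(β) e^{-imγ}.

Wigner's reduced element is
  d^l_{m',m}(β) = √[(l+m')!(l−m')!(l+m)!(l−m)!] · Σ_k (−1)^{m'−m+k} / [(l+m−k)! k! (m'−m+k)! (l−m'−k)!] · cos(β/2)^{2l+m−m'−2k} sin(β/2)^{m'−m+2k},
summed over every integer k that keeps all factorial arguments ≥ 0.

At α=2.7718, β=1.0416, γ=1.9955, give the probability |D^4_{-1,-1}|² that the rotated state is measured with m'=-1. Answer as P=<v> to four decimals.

P=0.1119

Split into d^4_{-1,-1}(β=1.0416) × two z-phases.
c=cos(1.0416/2)=0.867421, s=sin(1.0416/2)=0.497574; N=√[6·120·6·120]=720.000000
Admissible k: 0..3 (factorial args all ≥0)
  k=0: (−1)^0·720.0000/(720)·0.8674^8·0.4976^0 = +0.320510
  k=1: (−1)^1·720.0000/(48)·0.8674^6·0.4976^2 = -1.581932
  k=2: (−1)^2·720.0000/(24)·0.8674^4·0.4976^4 = +1.041054
  k=3: (−1)^3·720.0000/(72)·0.8674^2·0.4976^6 = -0.114185
d^4_{-1,-1}(1.0416) = +0.320510 -1.581932 +1.041054 -0.114185 = -0.334553
|D^4_{-1,-1}|² = |d^4_{-1,-1}(β)|² = (-0.334553)² = 0.111926 (the z-rotation phases have unit modulus)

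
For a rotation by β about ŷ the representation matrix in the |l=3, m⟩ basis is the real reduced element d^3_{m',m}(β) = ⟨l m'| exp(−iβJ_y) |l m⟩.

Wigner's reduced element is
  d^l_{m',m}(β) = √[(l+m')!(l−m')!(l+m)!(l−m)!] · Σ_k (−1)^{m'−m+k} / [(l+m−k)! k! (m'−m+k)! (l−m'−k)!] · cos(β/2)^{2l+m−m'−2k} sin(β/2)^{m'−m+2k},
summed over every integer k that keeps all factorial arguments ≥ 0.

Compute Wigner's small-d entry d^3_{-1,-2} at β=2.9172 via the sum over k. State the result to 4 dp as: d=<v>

d^3_{-1,-2}(β=2.9172) via Wigner's sum:
With c≡cos(β/2)=0.111961 and s≡sin(β/2)=0.993713, N=[2·24·1·120]^{1/2}=75.894664
The bounds max(0,m−m')=0 and min(l+m,l−m')=1 give 2 terms
  k=0: (−1)^1·75.8947/(24)·0.1120^5·0.9937^1 = -0.000055
  k=1: (−1)^2·75.8947/(12)·0.1120^3·0.9937^3 = +0.008710
d^3_{-1,-2}(2.9172) = -0.000055 +0.008710 = +0.008655

d=0.0087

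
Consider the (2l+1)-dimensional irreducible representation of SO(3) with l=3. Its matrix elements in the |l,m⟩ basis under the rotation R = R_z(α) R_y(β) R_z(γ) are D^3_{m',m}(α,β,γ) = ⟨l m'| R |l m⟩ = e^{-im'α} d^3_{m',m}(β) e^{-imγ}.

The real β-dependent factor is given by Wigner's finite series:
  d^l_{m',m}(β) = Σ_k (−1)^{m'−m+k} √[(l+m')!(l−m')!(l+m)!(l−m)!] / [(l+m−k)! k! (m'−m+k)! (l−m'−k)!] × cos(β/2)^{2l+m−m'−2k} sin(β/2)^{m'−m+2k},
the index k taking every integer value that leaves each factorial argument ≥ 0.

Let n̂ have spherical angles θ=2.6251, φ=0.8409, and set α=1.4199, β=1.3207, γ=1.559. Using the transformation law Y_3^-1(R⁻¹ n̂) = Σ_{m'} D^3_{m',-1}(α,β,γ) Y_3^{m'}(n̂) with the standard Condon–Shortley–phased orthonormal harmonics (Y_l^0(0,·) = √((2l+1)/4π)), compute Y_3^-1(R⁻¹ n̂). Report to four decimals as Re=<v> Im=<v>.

Need the full column D^3_{m',-1} for m'=−3..3 at α=1.4199, β=1.3207, γ=1.559.
cos(β/2)=0.789778, sin(β/2)=0.613393
d^3_{-3,-1}: single k=2 term ⇒ +0.566948;  D = +0.506881-0.253971i
d^3_{-2,-1}: k∈[1..2] ⇒ +0.596023 -0.719054 = -0.123031;  D = +0.037952+0.117031i
d^3_{-1,-1}: k∈[0..2] ⇒ +0.242677 -1.171082 +0.529806 = -0.398599;  D = +0.393335-0.064563i
d^3_{0,-1}: k∈[0..2] ⇒ -0.652911 +1.181526 -0.237569 = +0.291046;  D = +0.003433+0.291026i
d^3_{1,-1}: k∈[0..2] ⇒ +0.878311 -0.706408 +0.053264 = +0.225167;  D = +0.222992+0.031220i
d^3_{2,-1}: k∈[0..1] ⇒ -0.719054 +0.216870 = -0.502184;  D = -0.143599+0.481215i
d^3_{3,-1}: single k=0 term ⇒ +0.341988;  D = -0.309284-0.145943i
Y_3^{m'}(θ=2.6251,φ=0.8409) and Σ D·Y over m':
  (+0.5069-0.2540i)·(-0.0409-0.0291i)  (+0.0380+0.1170i)·(+0.0240+0.2154i)  (+0.3933-0.0646i)·(+0.2959-0.3307i)  (+0.0034+0.2910i)·(-0.2533+0.0000i)  (+0.2230+0.0312i)·(-0.2959-0.3307i)  (-0.1436+0.4812i)·(+0.0240-0.2154i)  (-0.3093-0.1459i)·(+0.0409-0.0291i)
Y_3^-1(R⁻¹ n̂) = +0.069353-0.253773i

Re=0.0694 Im=-0.2538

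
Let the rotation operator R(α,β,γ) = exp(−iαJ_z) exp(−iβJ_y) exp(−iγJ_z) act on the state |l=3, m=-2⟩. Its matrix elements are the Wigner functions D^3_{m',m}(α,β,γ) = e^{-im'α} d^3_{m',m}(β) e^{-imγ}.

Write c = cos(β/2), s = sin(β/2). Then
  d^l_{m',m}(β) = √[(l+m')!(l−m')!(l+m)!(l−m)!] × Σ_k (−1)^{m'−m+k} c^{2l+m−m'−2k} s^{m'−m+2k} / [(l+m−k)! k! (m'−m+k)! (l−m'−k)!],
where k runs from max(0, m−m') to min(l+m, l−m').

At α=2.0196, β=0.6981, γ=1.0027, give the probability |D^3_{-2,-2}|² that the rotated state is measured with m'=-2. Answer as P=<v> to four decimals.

First d^3_{-2,-2}(β=0.6981), then the phase factors e^{-i(-2)α} and e^{-i(-2)γ}:
c=cos(0.6981/2)=0.939698, s=sin(0.6981/2)=0.342005; N=√[1·120·1·120]=120.000000
k: max(0,(-2)−(-2))=0 … min(3+(-2),3−(-2))=1
  k=0: (−1)^0·120.0000/(120)·0.9397^6·0.3420^0 = +0.688541
  k=1: (−1)^1·120.0000/(24)·0.9397^4·0.3420^2 = -0.456025
d^3_{-2,-2}(0.6981) = +0.688541 -0.456025 = +0.232516
|D^3_{-2,-2}|² = |d^3_{-2,-2}(β)|² = (+0.232516)² = 0.054064 (the z-rotation phases have unit modulus)

P=0.0541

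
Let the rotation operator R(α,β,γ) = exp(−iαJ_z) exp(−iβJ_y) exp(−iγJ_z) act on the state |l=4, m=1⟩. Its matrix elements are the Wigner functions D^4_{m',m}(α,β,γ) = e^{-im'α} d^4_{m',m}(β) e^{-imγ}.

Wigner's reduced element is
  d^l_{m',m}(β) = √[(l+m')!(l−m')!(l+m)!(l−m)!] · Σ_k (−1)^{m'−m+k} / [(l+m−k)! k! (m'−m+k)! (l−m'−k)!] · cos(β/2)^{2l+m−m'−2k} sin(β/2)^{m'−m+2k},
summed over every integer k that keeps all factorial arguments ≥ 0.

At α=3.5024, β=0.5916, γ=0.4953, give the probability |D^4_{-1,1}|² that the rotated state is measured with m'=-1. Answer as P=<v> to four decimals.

P=0.2285

Split into d^4_{-1,1}(β=0.5916) × two z-phases.
With c≡cos(β/2)=0.956569 and s≡sin(β/2)=0.291505, N=[6·120·120·6]^{1/2}=720.000000
Admissible k: 2..5 (factorial args all ≥0)
  k=2: (−1)^0·720.0000/(72)·0.9566^6·0.2915^2 = +0.651015
  k=3: (−1)^1·720.0000/(24)·0.9566^4·0.2915^4 = -0.181373
  k=4: (−1)^2·720.0000/(48)·0.9566^2·0.2915^6 = +0.008422
  k=5: (−1)^3·720.0000/(720)·0.9566^0·0.2915^8 = -0.000052
d^4_{-1,1}(0.5916) = +0.651015 -0.181373 +0.008422 -0.000052 = +0.478012
|D^4_{-1,1}|² = |d^4_{-1,1}(β)|² = (+0.478012)² = 0.228495 (the z-rotation phases have unit modulus)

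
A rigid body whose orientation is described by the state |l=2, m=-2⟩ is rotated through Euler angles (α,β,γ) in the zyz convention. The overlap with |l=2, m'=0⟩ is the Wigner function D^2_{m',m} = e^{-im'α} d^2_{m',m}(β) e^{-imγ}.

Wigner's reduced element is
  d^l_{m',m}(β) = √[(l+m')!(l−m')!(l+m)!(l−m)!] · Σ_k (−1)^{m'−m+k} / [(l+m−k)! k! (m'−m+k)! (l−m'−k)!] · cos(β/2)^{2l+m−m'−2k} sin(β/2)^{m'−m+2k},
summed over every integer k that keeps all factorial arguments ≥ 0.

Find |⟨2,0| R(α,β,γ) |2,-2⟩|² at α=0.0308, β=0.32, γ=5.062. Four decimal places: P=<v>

P=0.0037

D^2_{0,-2}(0.0308,0.32,5.062) = e^{-i·0·0.0308}·d^2_{0,-2}(0.32)·e^{-i·-2·5.062}. Compute d first:
c=cos(0.32/2)=0.987227, s=sin(0.32/2)=0.159318; N=√[2·2·1·24]=9.797959
Admissible k: 0..0 (factorial args all ≥0)
  k=0: (−1)^2·9.7980/(4)·0.9872^2·0.1593^2 = +0.060596
d^2_{0,-2}(0.32) = +0.060596
|D^2_{0,-2}|² = |d^2_{0,-2}(β)|² = (+0.060596)² = 0.003672 (the z-rotation phases have unit modulus)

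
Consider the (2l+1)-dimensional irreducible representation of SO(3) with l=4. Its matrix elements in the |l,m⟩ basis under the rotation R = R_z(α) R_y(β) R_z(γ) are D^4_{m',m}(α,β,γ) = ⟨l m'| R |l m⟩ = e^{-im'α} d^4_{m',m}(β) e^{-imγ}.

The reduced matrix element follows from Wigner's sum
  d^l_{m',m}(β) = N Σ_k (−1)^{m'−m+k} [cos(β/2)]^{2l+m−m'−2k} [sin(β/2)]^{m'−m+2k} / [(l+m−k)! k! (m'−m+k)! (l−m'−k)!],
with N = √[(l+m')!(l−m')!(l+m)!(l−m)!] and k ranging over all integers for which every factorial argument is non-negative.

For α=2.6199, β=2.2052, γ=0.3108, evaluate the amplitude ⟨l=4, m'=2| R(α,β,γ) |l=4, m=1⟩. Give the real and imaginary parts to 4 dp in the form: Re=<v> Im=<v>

Re=-0.3478 Im=-0.3129

First d^4_{2,1}(β=2.2052), then the phase factors e^{-i(2)α} and e^{-i(1)γ}:
With c≡cos(β/2)=0.451277 and s≡sin(β/2)=0.892384, N=[720·2·120·6]^{1/2}=1018.233765
Admissible k: 0..2 (factorial args all ≥0)
  k=0: (−1)^1·1018.2338/(240)·0.4513^7·0.8924^1 = -0.014431
  k=1: (−1)^2·1018.2338/(48)·0.4513^5·0.8924^3 = +0.282150
  k=2: (−1)^3·1018.2338/(72)·0.4513^3·0.8924^5 = -0.735536
d^4_{2,1}(2.2052) = -0.014431 +0.282150 -0.735536 = -0.467818
D = (+0.503298+0.864113i)·(-0.467818)·(+0.952089-0.305820i) = -0.347798-0.312874i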